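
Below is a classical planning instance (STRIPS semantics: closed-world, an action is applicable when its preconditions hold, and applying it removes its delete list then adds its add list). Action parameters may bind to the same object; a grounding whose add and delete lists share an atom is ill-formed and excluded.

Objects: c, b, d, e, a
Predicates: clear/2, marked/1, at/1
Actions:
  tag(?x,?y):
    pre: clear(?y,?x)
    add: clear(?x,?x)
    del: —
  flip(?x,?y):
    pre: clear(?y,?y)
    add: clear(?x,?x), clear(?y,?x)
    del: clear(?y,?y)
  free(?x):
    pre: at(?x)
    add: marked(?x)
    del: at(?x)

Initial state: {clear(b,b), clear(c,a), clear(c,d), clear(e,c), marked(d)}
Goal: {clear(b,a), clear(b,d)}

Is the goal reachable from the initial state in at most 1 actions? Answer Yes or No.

No

1. flip(d,b)  →  {clear(b,d), clear(c,a), clear(c,d), clear(d,d), clear(e,c), marked(d)}
2. flip(b,d)  →  {clear(b,b), clear(b,d), clear(c,a), clear(c,d), clear(d,b), clear(e,c), marked(d)}
3. flip(a,b)  →  {clear(a,a), clear(b,a), clear(b,d), clear(c,a), clear(c,d), clear(d,b), clear(e,c), marked(d)}
optimal plan length = 3; 3 > 1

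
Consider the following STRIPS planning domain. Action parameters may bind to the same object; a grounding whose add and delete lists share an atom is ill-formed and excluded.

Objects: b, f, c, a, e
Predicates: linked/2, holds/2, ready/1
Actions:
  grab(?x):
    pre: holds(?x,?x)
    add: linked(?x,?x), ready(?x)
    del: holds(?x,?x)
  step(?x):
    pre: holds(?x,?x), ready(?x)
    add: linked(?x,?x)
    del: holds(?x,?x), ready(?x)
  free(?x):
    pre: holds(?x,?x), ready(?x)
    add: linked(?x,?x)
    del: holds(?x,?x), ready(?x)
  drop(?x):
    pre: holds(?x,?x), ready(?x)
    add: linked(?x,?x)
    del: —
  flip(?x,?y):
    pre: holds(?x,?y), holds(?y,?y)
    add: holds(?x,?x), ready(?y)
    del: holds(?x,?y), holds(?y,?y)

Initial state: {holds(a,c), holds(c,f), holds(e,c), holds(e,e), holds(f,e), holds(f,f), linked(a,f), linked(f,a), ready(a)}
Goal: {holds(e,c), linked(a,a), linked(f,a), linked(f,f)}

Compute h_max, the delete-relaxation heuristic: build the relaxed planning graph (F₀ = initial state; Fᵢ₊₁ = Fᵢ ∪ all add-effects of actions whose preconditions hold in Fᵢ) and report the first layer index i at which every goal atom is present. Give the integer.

F0 = init (9 atoms)
F1 = F0 ∪ {holds(c,c), linked(e,e), linked(f,f), ready(e), ready(f)}  (14 atoms)
F2 = F1 ∪ {holds(a,a), linked(c,c), ready(c)}  (17 atoms)
F3 = F2 ∪ {linked(a,a)}  (18 atoms)
goal ⊆ F3  ⇒  h_max = 3

3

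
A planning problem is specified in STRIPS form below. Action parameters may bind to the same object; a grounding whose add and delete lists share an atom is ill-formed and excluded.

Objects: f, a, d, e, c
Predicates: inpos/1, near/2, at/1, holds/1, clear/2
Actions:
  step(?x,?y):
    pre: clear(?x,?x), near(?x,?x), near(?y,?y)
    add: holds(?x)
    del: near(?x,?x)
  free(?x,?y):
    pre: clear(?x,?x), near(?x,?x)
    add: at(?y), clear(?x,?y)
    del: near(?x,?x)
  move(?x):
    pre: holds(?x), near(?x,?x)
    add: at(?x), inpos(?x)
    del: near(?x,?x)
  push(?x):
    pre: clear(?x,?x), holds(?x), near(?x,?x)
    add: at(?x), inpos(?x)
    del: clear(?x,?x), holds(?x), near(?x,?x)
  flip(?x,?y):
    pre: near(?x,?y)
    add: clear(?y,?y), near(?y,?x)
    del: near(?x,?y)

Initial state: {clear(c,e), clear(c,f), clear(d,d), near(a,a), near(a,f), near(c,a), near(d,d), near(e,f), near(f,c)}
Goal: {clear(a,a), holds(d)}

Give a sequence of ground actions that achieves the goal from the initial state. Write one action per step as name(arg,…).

step(d,a); flip(c,a)

1. step(d,a)  →  {clear(c,e), clear(c,f), clear(d,d), holds(d), near(a,a), near(a,f), near(c,a), near(e,f), near(f,c)}
2. flip(c,a)  →  {clear(a,a), clear(c,e), clear(c,f), clear(d,d), holds(d), near(a,a), near(a,c), near(a,f), near(e,f), near(f,c)}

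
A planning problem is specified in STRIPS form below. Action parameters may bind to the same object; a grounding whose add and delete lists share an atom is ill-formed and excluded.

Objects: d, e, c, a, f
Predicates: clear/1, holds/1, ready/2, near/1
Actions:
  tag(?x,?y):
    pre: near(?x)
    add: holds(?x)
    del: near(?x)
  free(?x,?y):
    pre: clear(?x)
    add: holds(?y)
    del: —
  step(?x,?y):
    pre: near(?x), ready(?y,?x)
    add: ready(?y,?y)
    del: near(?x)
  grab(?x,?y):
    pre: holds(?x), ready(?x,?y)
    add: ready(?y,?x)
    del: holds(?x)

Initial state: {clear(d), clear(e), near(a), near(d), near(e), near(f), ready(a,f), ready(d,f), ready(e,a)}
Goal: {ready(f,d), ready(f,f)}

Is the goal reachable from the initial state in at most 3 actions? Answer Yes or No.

1. free(d,d)  →  {clear(d), clear(e), holds(d), near(a), near(d), near(e), near(f), ready(a,f), ready(d,f), ready(e,a)}
2. grab(d,f)  →  {clear(d), clear(e), near(a), near(d), near(e), near(f), ready(a,f), ready(d,f), ready(e,a), ready(f,d)}
3. step(d,f)  →  {clear(d), clear(e), near(a), near(e), near(f), ready(a,f), ready(d,f), ready(e,a), ready(f,d), ready(f,f)}
optimal plan length = 3; 3 ≤ 3

Yes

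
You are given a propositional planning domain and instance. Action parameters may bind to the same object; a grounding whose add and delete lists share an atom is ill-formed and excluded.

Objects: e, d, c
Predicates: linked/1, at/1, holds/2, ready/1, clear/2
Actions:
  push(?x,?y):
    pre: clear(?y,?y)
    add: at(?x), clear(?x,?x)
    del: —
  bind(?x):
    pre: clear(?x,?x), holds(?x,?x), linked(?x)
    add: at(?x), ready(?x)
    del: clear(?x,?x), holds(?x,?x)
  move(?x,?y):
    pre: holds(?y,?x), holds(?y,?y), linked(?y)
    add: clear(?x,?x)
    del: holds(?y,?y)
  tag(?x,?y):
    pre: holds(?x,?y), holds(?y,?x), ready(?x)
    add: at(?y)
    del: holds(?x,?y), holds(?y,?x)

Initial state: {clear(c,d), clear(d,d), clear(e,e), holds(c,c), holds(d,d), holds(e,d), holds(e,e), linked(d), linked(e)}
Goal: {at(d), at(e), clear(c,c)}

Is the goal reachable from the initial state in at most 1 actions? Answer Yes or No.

1. push(e,e)  →  {at(e), clear(c,d), clear(d,d), clear(e,e), holds(c,c), holds(d,d), holds(e,d), holds(e,e), linked(d), linked(e)}
2. push(d,e)  →  {at(d), at(e), clear(c,d), clear(d,d), clear(e,e), holds(c,c), holds(d,d), holds(e,d), holds(e,e), linked(d), linked(e)}
3. push(c,e)  →  {at(c), at(d), at(e), clear(c,c), clear(c,d), clear(d,d), clear(e,e), holds(c,c), holds(d,d), holds(e,d), holds(e,e), linked(d), linked(e)}
optimal plan length = 3; 3 > 1

No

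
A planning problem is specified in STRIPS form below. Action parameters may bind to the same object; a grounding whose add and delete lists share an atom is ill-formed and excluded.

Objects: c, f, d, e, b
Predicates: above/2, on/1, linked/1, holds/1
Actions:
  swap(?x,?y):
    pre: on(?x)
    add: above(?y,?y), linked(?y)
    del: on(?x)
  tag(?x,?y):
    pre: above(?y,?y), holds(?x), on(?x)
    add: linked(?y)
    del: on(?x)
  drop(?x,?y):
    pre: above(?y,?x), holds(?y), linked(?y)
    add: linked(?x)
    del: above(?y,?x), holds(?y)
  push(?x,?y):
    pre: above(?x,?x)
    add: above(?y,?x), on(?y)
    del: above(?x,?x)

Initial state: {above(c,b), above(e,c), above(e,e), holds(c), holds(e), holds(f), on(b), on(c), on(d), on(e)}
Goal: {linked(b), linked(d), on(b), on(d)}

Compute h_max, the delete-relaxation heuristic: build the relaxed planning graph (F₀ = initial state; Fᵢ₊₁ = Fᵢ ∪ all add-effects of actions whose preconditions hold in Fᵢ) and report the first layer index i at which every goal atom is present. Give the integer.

F0 = init (10 atoms)
F1 = F0 ∪ {above(b,b), above(b,e), above(c,c), above(c,e), above(d,d), above(d,e), above(f,e), above(f,f), linked(b), linked(c), linked(d), linked(e), linked(f), on(f)}  (24 atoms)
goal ⊆ F1  ⇒  h_max = 1

1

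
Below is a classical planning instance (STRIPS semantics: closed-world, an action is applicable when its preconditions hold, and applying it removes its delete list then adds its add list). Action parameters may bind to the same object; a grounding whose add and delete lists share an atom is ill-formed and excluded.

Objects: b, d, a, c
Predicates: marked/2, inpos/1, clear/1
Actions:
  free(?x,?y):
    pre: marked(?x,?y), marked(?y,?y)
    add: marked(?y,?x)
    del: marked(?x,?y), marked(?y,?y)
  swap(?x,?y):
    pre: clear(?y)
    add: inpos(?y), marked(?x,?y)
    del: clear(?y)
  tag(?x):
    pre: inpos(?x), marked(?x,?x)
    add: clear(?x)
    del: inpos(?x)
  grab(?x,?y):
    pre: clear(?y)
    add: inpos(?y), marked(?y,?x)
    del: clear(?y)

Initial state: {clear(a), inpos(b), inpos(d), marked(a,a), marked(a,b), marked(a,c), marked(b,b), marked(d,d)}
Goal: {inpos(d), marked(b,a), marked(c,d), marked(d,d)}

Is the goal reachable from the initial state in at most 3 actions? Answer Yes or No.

Yes

1. free(a,b)  →  {clear(a), inpos(b), inpos(d), marked(a,a), marked(a,c), marked(b,a), marked(d,d)}
2. tag(d)  →  {clear(a), clear(d), inpos(b), marked(a,a), marked(a,c), marked(b,a), marked(d,d)}
3. swap(c,d)  →  {clear(a), inpos(b), inpos(d), marked(a,a), marked(a,c), marked(b,a), marked(c,d), marked(d,d)}
optimal plan length = 3; 3 ≤ 3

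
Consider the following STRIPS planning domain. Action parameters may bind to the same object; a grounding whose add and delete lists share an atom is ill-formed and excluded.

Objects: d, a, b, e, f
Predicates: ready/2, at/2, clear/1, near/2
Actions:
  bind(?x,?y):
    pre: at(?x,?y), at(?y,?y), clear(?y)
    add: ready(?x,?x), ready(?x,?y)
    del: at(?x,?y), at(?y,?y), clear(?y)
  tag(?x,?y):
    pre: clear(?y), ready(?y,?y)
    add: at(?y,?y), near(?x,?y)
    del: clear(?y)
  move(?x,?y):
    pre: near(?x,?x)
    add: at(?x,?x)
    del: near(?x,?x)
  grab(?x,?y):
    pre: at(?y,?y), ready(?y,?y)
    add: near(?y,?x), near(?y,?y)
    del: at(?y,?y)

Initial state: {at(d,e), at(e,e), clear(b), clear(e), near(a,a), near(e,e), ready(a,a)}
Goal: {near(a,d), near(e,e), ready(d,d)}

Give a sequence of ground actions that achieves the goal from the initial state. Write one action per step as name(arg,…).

1. bind(d,e)  →  {clear(b), near(a,a), near(e,e), ready(a,a), ready(d,d), ready(d,e)}
2. move(a,d)  →  {at(a,a), clear(b), near(e,e), ready(a,a), ready(d,d), ready(d,e)}
3. grab(d,a)  →  {clear(b), near(a,a), near(a,d), near(e,e), ready(a,a), ready(d,d), ready(d,e)}

bind(d,e); move(a,d); grab(d,a)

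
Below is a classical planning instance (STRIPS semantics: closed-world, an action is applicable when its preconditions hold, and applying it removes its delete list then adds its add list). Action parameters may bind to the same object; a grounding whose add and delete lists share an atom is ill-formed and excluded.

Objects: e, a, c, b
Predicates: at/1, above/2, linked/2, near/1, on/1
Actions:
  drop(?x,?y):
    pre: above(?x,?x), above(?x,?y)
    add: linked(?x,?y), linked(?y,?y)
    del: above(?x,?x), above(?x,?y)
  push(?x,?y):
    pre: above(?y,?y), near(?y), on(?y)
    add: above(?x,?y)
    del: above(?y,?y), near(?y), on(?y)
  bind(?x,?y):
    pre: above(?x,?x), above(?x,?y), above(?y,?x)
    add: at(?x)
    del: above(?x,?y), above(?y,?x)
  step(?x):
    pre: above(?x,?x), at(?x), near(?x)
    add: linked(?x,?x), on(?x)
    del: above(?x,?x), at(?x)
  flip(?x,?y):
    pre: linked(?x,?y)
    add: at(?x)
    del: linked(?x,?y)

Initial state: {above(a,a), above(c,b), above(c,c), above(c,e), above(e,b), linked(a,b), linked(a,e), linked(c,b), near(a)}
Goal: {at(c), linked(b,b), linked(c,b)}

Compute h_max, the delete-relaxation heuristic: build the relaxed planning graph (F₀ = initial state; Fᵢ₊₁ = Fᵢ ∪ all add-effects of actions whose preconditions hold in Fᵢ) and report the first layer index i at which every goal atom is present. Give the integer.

1

F0 = init (9 atoms)
F1 = F0 ∪ {at(a), at(c), linked(a,a), linked(b,b), linked(c,c), linked(c,e), linked(e,e)}  (16 atoms)
goal ⊆ F1  ⇒  h_max = 1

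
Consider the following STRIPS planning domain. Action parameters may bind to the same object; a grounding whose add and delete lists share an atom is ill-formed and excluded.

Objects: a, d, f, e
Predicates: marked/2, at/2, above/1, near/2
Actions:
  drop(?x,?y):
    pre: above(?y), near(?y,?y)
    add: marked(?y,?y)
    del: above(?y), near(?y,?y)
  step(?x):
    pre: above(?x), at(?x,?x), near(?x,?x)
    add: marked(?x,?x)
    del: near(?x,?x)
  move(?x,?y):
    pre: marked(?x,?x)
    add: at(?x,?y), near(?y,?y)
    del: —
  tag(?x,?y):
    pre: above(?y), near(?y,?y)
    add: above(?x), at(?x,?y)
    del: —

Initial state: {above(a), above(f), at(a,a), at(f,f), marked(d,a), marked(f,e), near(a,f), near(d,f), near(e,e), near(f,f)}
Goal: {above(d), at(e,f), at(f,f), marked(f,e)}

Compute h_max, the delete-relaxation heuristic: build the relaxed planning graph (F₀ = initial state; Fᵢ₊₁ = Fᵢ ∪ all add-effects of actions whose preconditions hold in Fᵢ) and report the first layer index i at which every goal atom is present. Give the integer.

F0 = init (10 atoms)
F1 = F0 ∪ {above(d), above(e), at(a,f), at(d,f), at(e,f), marked(f,f)}  (16 atoms)
goal ⊆ F1  ⇒  h_max = 1

1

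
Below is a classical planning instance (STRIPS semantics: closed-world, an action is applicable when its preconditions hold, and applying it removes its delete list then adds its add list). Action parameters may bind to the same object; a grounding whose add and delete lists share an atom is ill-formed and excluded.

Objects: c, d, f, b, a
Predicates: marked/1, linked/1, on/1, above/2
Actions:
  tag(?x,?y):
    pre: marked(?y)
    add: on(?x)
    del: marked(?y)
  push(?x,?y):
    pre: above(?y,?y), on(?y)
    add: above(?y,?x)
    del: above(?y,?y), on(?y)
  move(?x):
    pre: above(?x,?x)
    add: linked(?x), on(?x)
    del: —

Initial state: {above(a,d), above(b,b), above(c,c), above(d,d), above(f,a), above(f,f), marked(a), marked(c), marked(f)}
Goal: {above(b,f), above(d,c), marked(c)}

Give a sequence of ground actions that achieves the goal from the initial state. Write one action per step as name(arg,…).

1. tag(d,f)  →  {above(a,d), above(b,b), above(c,c), above(d,d), above(f,a), above(f,f), marked(a), marked(c), on(d)}
2. tag(b,a)  →  {above(a,d), above(b,b), above(c,c), above(d,d), above(f,a), above(f,f), marked(c), on(b), on(d)}
3. push(c,d)  →  {above(a,d), above(b,b), above(c,c), above(d,c), above(f,a), above(f,f), marked(c), on(b)}
4. push(f,b)  →  {above(a,d), above(b,f), above(c,c), above(d,c), above(f,a), above(f,f), marked(c)}

tag(d,f); tag(b,a); push(c,d); push(f,b)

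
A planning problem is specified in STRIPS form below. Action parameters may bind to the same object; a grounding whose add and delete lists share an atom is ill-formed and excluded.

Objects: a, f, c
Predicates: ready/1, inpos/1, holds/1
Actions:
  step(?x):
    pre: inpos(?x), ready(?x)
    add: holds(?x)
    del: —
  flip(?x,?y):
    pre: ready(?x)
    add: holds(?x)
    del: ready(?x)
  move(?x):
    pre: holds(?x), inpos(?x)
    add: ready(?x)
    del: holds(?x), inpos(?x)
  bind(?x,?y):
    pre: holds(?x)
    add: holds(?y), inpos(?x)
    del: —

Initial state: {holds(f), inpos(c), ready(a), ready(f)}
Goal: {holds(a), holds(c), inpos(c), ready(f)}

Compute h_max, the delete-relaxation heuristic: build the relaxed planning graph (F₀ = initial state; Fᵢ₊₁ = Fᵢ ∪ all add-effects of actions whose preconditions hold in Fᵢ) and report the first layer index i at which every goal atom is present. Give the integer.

F0 = init (4 atoms)
F1 = F0 ∪ {holds(a), holds(c), inpos(f)}  (7 atoms)
goal ⊆ F1  ⇒  h_max = 1

1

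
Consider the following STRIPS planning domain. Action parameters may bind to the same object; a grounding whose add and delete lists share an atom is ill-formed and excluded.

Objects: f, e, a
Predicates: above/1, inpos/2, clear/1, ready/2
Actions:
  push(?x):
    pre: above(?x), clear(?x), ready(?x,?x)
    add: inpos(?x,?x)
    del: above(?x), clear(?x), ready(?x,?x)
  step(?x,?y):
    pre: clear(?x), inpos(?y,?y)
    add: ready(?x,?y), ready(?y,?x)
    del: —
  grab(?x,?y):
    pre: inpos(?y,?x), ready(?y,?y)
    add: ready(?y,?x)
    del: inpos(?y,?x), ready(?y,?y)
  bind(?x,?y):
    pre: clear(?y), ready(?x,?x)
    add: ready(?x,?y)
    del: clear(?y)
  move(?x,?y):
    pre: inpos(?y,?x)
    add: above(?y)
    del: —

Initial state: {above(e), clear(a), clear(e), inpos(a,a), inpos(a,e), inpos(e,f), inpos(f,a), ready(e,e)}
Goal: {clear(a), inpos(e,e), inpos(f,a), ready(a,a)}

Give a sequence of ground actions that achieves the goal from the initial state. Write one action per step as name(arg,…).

1. push(e)  →  {clear(a), inpos(a,a), inpos(a,e), inpos(e,e), inpos(e,f), inpos(f,a)}
2. step(a,a)  →  {clear(a), inpos(a,a), inpos(a,e), inpos(e,e), inpos(e,f), inpos(f,a), ready(a,a)}

push(e); step(a,a)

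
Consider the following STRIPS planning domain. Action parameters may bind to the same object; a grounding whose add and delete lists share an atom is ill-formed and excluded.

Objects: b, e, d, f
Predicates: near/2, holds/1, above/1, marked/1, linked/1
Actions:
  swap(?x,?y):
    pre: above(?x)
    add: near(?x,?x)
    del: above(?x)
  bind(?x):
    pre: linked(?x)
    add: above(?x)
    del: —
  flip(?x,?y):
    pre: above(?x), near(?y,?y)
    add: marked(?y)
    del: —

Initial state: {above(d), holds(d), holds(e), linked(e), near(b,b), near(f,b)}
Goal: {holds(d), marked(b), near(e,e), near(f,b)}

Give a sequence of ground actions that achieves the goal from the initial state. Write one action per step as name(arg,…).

1. bind(e)  →  {above(d), above(e), holds(d), holds(e), linked(e), near(b,b), near(f,b)}
2. swap(e,b)  →  {above(d), holds(d), holds(e), linked(e), near(b,b), near(e,e), near(f,b)}
3. flip(d,b)  →  {above(d), holds(d), holds(e), linked(e), marked(b), near(b,b), near(e,e), near(f,b)}

bind(e); swap(e,b); flip(d,b)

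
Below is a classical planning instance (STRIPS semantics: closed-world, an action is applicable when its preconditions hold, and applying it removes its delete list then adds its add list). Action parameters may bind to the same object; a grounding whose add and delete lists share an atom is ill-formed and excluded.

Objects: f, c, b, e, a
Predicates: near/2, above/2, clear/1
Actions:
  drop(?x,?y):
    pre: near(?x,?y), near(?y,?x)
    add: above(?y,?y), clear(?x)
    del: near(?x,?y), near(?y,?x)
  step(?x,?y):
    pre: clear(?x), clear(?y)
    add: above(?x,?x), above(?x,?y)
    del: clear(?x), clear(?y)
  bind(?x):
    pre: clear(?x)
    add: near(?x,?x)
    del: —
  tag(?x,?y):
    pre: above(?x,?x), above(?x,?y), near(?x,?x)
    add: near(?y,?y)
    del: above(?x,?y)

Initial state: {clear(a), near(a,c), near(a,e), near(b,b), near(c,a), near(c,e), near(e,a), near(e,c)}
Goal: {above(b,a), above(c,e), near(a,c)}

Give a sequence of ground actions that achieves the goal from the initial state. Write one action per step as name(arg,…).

1. drop(c,e)  →  {above(e,e), clear(a), clear(c), near(a,c), near(a,e), near(b,b), near(c,a), near(e,a)}
2. drop(b,b)  →  {above(b,b), above(e,e), clear(a), clear(b), clear(c), near(a,c), near(a,e), near(c,a), near(e,a)}
3. drop(e,a)  →  {above(a,a), above(b,b), above(e,e), clear(a), clear(b), clear(c), clear(e), near(a,c), near(c,a)}
4. step(c,e)  →  {above(a,a), above(b,b), above(c,c), above(c,e), above(e,e), clear(a), clear(b), near(a,c), near(c,a)}
5. step(b,a)  →  {above(a,a), above(b,a), above(b,b), above(c,c), above(c,e), above(e,e), near(a,c), near(c,a)}

drop(c,e); drop(b,b); drop(e,a); step(c,e); step(b,a)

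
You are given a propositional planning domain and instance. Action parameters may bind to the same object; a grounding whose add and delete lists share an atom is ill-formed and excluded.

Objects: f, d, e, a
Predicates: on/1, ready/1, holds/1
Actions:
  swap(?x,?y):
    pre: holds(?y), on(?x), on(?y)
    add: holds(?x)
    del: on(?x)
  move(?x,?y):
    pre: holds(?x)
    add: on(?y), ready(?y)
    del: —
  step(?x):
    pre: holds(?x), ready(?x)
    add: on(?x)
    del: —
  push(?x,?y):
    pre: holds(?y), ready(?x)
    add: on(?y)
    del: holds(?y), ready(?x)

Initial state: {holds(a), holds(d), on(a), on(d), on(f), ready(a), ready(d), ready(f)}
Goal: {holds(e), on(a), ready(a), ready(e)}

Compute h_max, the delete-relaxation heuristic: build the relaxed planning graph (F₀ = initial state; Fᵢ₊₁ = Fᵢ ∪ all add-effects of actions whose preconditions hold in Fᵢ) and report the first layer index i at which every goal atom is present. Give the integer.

2

F0 = init (8 atoms)
F1 = F0 ∪ {holds(f), on(e), ready(e)}  (11 atoms)
F2 = F1 ∪ {holds(e)}  (12 atoms)
goal ⊆ F2  ⇒  h_max = 2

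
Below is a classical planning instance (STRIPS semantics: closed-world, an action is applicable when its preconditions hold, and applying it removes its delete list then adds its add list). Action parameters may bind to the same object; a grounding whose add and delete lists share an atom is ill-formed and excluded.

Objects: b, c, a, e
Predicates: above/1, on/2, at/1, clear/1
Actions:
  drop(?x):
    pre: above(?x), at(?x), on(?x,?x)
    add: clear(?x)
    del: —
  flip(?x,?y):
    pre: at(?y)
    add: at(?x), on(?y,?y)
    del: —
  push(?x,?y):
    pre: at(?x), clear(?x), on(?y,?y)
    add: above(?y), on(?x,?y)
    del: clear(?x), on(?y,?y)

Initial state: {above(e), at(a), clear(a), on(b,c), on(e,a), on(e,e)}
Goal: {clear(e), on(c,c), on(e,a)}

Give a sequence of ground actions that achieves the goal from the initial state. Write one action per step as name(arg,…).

1. flip(c,a)  →  {above(e), at(a), at(c), clear(a), on(a,a), on(b,c), on(e,a), on(e,e)}
2. flip(e,c)  →  {above(e), at(a), at(c), at(e), clear(a), on(a,a), on(b,c), on(c,c), on(e,a), on(e,e)}
3. drop(e)  →  {above(e), at(a), at(c), at(e), clear(a), clear(e), on(a,a), on(b,c), on(c,c), on(e,a), on(e,e)}

flip(c,a); flip(e,c); drop(e)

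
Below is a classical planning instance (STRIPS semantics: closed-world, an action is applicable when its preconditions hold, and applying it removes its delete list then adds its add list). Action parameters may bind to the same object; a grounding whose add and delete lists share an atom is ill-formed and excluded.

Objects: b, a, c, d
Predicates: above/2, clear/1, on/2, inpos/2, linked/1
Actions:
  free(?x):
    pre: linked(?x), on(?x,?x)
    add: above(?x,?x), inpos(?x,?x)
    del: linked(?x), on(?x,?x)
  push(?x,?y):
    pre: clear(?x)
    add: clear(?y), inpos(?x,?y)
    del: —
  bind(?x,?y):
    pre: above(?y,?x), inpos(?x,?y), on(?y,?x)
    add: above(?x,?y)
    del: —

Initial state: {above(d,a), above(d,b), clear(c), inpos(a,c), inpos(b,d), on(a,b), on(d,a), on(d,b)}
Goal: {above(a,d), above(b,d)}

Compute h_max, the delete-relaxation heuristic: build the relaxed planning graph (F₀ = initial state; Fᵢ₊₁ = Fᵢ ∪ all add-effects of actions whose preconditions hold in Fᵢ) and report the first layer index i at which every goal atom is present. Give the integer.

F0 = init (8 atoms)
F1 = F0 ∪ {above(b,d), clear(a), clear(b), clear(d), inpos(c,a), inpos(c,b), inpos(c,c), inpos(c,d)}  (16 atoms)
F2 = F1 ∪ {inpos(a,a), inpos(a,b), inpos(a,d), inpos(b,a), inpos(b,b), inpos(b,c), inpos(d,a), inpos(d,b), inpos(d,c), inpos(d,d)}  (26 atoms)
F3 = F2 ∪ {above(a,d)}  (27 atoms)
goal ⊆ F3  ⇒  h_max = 3

3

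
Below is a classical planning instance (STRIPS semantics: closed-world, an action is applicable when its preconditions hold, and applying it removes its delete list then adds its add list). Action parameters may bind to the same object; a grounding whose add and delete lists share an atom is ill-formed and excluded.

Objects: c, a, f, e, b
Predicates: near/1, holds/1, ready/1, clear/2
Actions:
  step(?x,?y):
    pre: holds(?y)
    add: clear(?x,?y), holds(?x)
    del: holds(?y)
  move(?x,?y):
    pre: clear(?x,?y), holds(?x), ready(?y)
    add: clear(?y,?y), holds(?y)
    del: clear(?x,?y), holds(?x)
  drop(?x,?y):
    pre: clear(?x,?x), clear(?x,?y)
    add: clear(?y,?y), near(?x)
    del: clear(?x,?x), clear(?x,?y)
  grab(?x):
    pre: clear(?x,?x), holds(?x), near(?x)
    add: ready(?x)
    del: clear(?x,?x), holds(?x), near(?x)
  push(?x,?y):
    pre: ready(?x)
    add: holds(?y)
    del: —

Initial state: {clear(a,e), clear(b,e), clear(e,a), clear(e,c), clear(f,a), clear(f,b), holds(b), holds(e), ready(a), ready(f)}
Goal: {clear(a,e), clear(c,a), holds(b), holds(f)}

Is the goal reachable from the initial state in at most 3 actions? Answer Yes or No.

1. step(a,e)  →  {clear(a,e), clear(b,e), clear(e,a), clear(e,c), clear(f,a), clear(f,b), holds(a), holds(b), ready(a), ready(f)}
2. step(c,a)  →  {clear(a,e), clear(b,e), clear(c,a), clear(e,a), clear(e,c), clear(f,a), clear(f,b), holds(b), holds(c), ready(a), ready(f)}
3. step(f,c)  →  {clear(a,e), clear(b,e), clear(c,a), clear(e,a), clear(e,c), clear(f,a), clear(f,b), clear(f,c), holds(b), holds(f), ready(a), ready(f)}
optimal plan length = 3; 3 ≤ 3

Yes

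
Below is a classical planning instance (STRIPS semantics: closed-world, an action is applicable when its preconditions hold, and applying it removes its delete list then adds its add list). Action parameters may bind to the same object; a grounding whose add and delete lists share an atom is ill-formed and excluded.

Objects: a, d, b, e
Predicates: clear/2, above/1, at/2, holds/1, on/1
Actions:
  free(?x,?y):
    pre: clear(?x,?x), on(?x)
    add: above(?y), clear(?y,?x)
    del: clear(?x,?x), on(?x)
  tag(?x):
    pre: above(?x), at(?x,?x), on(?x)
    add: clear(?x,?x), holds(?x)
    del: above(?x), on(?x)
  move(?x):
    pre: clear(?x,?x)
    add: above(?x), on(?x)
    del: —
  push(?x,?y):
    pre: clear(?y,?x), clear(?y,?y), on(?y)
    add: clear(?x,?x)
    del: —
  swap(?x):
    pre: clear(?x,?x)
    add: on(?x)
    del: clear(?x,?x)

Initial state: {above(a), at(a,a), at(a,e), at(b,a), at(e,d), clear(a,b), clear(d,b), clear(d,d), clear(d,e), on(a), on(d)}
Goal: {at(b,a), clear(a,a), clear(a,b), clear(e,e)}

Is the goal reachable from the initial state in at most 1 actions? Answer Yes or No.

1. tag(a)  →  {at(a,a), at(a,e), at(b,a), at(e,d), clear(a,a), clear(a,b), clear(d,b), clear(d,d), clear(d,e), holds(a), on(d)}
2. push(e,d)  →  {at(a,a), at(a,e), at(b,a), at(e,d), clear(a,a), clear(a,b), clear(d,b), clear(d,d), clear(d,e), clear(e,e), holds(a), on(d)}
optimal plan length = 2; 2 > 1

No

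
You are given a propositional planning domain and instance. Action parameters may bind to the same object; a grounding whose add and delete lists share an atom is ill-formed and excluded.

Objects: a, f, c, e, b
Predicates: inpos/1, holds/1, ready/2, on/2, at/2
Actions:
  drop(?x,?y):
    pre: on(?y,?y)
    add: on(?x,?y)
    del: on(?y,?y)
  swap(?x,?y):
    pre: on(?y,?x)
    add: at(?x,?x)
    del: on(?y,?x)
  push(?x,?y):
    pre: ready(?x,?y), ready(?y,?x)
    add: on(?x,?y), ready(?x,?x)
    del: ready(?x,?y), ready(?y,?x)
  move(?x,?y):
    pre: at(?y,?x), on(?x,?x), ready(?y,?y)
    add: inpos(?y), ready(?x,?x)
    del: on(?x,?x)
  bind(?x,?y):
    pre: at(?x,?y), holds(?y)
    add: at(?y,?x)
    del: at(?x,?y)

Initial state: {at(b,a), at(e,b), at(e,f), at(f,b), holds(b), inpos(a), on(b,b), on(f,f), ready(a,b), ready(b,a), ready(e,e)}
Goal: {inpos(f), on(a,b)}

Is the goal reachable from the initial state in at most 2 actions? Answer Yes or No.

1. push(a,b)  →  {at(b,a), at(e,b), at(e,f), at(f,b), holds(b), inpos(a), on(a,b), on(b,b), on(f,f), ready(a,a), ready(e,e)}
2. move(f,e)  →  {at(b,a), at(e,b), at(e,f), at(f,b), holds(b), inpos(a), inpos(e), on(a,b), on(b,b), ready(a,a), ready(e,e), ready(f,f)}
3. move(b,f)  →  {at(b,a), at(e,b), at(e,f), at(f,b), holds(b), inpos(a), inpos(e), inpos(f), on(a,b), ready(a,a), ready(b,b), ready(e,e), ready(f,f)}
optimal plan length = 3; 3 > 2

No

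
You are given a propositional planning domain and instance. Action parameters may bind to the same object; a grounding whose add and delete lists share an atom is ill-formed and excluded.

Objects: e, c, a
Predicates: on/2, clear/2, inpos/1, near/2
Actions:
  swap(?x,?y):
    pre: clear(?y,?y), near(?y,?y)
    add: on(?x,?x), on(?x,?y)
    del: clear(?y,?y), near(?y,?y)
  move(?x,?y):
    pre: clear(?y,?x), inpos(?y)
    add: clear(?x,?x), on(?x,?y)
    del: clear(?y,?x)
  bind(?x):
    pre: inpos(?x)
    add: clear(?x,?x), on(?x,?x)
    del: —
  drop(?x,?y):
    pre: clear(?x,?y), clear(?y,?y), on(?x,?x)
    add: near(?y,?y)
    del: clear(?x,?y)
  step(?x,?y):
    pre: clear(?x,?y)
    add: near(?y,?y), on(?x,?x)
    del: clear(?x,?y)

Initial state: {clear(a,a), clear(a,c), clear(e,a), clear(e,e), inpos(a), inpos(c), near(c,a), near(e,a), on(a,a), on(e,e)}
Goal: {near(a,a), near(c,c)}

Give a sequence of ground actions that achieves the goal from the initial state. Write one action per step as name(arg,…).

drop(e,a); step(a,c)

1. drop(e,a)  →  {clear(a,a), clear(a,c), clear(e,e), inpos(a), inpos(c), near(a,a), near(c,a), near(e,a), on(a,a), on(e,e)}
2. step(a,c)  →  {clear(a,a), clear(e,e), inpos(a), inpos(c), near(a,a), near(c,a), near(c,c), near(e,a), on(a,a), on(e,e)}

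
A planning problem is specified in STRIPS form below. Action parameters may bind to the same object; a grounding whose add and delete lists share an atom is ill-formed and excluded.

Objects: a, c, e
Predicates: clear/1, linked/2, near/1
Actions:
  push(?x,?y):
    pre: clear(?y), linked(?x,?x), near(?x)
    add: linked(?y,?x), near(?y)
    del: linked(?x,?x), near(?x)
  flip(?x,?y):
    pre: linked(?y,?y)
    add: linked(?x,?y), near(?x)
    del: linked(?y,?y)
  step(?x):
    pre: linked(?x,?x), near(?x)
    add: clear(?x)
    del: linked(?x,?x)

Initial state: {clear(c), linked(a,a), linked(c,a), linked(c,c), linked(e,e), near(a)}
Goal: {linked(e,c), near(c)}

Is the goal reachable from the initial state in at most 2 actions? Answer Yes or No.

1. push(a,c)  →  {clear(c), linked(c,a), linked(c,c), linked(e,e), near(c)}
2. flip(e,c)  →  {clear(c), linked(c,a), linked(e,c), linked(e,e), near(c), near(e)}
optimal plan length = 2; 2 ≤ 2

Yes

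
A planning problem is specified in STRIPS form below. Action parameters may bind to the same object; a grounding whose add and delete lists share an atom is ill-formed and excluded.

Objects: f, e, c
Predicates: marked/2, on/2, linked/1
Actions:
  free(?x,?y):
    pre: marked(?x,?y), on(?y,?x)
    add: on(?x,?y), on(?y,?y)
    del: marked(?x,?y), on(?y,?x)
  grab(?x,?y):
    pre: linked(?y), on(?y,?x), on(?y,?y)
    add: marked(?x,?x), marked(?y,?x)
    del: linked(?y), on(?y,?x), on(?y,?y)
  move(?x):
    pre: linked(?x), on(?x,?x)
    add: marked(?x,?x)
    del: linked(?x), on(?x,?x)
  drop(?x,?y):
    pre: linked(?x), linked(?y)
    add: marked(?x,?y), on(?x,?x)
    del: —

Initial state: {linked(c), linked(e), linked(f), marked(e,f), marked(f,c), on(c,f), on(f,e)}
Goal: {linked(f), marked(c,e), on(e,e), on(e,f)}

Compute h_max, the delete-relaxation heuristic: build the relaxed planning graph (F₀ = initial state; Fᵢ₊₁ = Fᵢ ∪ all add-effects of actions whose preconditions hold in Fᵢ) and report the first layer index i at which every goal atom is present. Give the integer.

1

F0 = init (7 atoms)
F1 = F0 ∪ {marked(c,c), marked(c,e), marked(c,f), marked(e,c), marked(e,e), marked(f,e), marked(f,f), on(c,c), on(e,e), on(e,f), on(f,c), on(f,f)}  (19 atoms)
goal ⊆ F1  ⇒  h_max = 1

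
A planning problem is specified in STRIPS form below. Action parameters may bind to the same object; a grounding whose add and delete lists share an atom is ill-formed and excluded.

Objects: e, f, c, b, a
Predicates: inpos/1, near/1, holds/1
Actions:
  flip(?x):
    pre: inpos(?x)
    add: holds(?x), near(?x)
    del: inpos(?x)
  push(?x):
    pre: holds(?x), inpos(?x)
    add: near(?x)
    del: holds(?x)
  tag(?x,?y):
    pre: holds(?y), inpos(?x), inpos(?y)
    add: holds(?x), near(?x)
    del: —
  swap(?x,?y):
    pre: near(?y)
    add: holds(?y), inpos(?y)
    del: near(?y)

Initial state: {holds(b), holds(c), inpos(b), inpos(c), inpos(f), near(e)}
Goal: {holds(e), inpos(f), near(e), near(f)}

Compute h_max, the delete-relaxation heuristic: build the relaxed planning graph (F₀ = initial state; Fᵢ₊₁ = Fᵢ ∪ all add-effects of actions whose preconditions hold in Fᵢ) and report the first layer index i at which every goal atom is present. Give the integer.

F0 = init (6 atoms)
F1 = F0 ∪ {holds(e), holds(f), inpos(e), near(b), near(c), near(f)}  (12 atoms)
goal ⊆ F1  ⇒  h_max = 1

1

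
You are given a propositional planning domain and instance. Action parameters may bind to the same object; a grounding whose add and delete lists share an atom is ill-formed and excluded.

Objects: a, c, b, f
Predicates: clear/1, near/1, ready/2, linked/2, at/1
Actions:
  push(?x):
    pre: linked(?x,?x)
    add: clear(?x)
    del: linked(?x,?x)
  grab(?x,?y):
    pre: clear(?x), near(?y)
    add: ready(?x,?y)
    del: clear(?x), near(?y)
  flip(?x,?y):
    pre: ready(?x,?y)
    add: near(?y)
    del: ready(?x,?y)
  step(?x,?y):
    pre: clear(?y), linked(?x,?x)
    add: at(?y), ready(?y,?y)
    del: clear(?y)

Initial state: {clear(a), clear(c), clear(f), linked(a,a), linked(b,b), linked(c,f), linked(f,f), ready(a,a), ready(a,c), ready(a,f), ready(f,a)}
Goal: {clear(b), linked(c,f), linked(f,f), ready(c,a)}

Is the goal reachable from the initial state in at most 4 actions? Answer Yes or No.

1. push(b)  →  {clear(a), clear(b), clear(c), clear(f), linked(a,a), linked(c,f), linked(f,f), ready(a,a), ready(a,c), ready(a,f), ready(f,a)}
2. flip(a,a)  →  {clear(a), clear(b), clear(c), clear(f), linked(a,a), linked(c,f), linked(f,f), near(a), ready(a,c), ready(a,f), ready(f,a)}
3. grab(c,a)  →  {clear(a), clear(b), clear(f), linked(a,a), linked(c,f), linked(f,f), ready(a,c), ready(a,f), ready(c,a), ready(f,a)}
optimal plan length = 3; 3 ≤ 4

Yes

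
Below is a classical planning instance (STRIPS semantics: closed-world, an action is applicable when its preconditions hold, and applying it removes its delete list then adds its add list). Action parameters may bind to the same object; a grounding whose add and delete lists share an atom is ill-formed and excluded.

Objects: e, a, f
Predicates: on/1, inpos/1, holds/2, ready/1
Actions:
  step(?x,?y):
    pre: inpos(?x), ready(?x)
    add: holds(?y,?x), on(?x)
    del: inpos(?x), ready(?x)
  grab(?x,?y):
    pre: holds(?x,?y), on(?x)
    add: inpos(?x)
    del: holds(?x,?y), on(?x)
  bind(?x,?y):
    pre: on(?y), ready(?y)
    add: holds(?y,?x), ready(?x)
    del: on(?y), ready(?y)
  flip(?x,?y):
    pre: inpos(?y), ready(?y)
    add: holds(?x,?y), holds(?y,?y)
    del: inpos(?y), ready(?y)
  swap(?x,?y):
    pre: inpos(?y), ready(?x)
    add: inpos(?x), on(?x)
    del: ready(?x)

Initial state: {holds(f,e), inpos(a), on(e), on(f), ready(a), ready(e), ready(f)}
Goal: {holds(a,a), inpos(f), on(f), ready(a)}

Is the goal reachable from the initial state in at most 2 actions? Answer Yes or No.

No

1. swap(f,a)  →  {holds(f,e), inpos(a), inpos(f), on(e), on(f), ready(a), ready(e)}
2. step(a,a)  →  {holds(a,a), holds(f,e), inpos(f), on(a), on(e), on(f), ready(e)}
3. bind(a,e)  →  {holds(a,a), holds(e,a), holds(f,e), inpos(f), on(a), on(f), ready(a)}
optimal plan length = 3; 3 > 2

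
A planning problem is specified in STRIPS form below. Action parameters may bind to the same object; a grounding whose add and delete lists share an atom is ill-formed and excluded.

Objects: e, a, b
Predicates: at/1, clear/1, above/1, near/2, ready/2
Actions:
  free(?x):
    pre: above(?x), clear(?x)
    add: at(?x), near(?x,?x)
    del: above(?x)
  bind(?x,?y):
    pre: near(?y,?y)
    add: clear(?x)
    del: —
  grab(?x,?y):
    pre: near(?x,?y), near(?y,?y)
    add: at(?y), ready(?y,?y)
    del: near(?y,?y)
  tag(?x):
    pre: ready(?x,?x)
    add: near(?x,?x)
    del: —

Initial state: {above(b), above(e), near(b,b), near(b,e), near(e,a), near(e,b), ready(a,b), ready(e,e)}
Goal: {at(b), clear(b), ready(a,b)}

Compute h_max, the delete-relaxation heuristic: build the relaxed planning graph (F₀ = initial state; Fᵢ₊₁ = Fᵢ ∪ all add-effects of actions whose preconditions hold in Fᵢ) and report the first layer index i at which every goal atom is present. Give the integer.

F0 = init (8 atoms)
F1 = F0 ∪ {at(b), clear(a), clear(b), clear(e), near(e,e), ready(b,b)}  (14 atoms)
goal ⊆ F1  ⇒  h_max = 1

1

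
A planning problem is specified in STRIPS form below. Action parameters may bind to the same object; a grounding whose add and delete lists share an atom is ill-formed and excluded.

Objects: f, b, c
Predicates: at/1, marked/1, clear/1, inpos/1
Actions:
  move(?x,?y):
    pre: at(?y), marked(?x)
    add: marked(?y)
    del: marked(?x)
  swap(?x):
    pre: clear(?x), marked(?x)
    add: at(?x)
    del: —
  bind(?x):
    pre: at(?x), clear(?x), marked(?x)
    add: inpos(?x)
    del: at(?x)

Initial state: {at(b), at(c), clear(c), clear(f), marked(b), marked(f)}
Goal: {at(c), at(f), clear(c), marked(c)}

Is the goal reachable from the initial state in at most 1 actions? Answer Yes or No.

1. move(b,c)  →  {at(b), at(c), clear(c), clear(f), marked(c), marked(f)}
2. swap(f)  →  {at(b), at(c), at(f), clear(c), clear(f), marked(c), marked(f)}
optimal plan length = 2; 2 > 1

No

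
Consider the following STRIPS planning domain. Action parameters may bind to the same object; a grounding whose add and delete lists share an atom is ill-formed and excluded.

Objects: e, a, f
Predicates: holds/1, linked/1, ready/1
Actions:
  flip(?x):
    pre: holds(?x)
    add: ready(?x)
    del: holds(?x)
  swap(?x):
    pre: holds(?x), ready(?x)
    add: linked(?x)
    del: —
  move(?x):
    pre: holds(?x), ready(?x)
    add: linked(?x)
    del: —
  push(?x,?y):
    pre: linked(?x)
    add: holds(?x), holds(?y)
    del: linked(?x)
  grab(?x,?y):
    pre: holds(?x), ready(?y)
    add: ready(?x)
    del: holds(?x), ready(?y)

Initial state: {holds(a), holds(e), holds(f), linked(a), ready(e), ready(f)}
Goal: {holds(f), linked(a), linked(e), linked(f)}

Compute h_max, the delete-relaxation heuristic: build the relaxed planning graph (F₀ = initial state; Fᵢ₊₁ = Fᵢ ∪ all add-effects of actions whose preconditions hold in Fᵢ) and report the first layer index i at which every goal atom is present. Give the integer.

1

F0 = init (6 atoms)
F1 = F0 ∪ {linked(e), linked(f), ready(a)}  (9 atoms)
goal ⊆ F1  ⇒  h_max = 1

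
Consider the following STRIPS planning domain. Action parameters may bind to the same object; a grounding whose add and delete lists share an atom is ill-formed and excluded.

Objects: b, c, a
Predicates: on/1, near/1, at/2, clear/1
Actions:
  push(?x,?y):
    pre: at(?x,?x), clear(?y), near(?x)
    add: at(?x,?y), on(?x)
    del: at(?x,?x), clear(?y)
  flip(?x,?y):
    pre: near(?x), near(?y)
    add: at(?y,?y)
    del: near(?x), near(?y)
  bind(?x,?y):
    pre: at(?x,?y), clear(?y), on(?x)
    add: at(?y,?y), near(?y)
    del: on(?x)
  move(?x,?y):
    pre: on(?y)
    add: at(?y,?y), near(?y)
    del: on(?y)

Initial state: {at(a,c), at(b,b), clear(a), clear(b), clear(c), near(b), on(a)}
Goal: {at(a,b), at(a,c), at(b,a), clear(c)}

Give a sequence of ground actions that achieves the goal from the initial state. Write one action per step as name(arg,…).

push(b,a); move(b,a); push(a,b)

1. push(b,a)  →  {at(a,c), at(b,a), clear(b), clear(c), near(b), on(a), on(b)}
2. move(b,a)  →  {at(a,a), at(a,c), at(b,a), clear(b), clear(c), near(a), near(b), on(b)}
3. push(a,b)  →  {at(a,b), at(a,c), at(b,a), clear(c), near(a), near(b), on(a), on(b)}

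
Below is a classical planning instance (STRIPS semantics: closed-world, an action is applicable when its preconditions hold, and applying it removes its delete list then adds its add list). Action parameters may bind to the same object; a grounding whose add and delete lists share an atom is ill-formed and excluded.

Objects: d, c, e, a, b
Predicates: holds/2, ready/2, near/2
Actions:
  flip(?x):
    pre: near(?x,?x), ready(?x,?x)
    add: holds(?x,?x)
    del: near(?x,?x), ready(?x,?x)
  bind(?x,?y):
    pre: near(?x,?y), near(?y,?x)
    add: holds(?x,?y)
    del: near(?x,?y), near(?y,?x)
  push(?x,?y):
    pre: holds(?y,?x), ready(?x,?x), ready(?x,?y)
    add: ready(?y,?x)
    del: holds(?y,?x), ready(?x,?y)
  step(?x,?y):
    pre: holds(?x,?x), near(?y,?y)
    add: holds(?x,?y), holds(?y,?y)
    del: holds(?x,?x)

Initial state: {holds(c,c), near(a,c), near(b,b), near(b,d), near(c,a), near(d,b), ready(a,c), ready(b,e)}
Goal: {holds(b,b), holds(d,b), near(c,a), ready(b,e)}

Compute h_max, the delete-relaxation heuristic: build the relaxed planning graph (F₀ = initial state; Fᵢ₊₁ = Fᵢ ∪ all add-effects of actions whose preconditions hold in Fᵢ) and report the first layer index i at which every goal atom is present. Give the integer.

1

F0 = init (8 atoms)
F1 = F0 ∪ {holds(a,c), holds(b,b), holds(b,d), holds(c,a), holds(c,b), holds(d,b)}  (14 atoms)
goal ⊆ F1  ⇒  h_max = 1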